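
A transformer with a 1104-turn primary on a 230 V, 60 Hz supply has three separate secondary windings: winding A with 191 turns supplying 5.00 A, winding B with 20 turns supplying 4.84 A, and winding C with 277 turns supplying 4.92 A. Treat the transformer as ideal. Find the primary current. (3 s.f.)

I_p ≈ 2.19 A

V_A = 230 × 191/1104 = 39.792 V; V_B = 230 × 20/1104 = 4.1667 V; V_C = 230 × 277/1104 = 57.708 V.
P_out = V_A I_A + V_B I_B + V_C I_C = 39.792×5.00 + 4.1667×4.84 + 57.708×4.92 = 198.96 + 20.167 + 283.93 = 503.05 W.
Ideal ⇒ P_in = P_out, so I_p = P_out/V_p = 503.05/230 = 2.19 A.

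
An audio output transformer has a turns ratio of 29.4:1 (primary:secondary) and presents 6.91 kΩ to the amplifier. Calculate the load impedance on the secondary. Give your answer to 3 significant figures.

Z_s = Z_p/(N_p/N_s)² = 6910/29.4² = 7.99 Ω.

Z_s ≈ 7.99 Ω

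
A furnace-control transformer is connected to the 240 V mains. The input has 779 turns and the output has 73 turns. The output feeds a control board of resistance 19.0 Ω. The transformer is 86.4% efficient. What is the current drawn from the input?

V_out = 240 × 73/779 = 22.490 V.
I_out = V_out/R = 22.490/19.0 = 1.1837 A.
P_out = V_out I_out = 22.490 × 1.1837 = 26.622 W.
P_in = P_out/η = 26.622/0.864 = 30.812 W.
I_in = P_in/V_in = 30.812/240 = 0.128 A.

I_in ≈ 0.128 A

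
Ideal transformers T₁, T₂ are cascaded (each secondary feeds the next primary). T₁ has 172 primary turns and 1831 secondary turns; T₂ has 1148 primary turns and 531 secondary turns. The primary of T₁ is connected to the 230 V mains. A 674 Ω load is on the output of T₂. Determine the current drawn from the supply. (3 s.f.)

After T₁: V = 230.00 × 1831/172 = 2448.4 V.
After T₂: V = 2448.4 × 531/1148 = 1132.5 V.
I_load = 1132.5/674 = 1.6803 A, so P_out = 1132.5 × 1.6803 = 1902.9 W.
All ideal ⇒ P_in = P_out, so I_supply = 1902.9/230 = 8.27 A.

I_supply ≈ 8.27 A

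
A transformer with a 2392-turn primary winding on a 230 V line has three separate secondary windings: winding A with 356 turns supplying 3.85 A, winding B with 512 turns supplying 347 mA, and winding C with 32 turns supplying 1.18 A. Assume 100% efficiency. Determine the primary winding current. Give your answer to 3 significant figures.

I_p ≈ 0.663 A

V_A = 230 × 356/2392 = 34.231 V; V_B = 230 × 512/2392 = 49.231 V; V_C = 230 × 32/2392 = 3.0769 V.
P_out = V_A I_A + V_B I_B + V_C I_C = 34.231×3.85 + 49.231×0.347 + 3.0769×1.18 = 131.79 + 17.083 + 3.6308 = 152.50 W.
Ideal ⇒ P_in = P_out, so I_p = P_out/V_p = 152.50/230 = 0.663 A.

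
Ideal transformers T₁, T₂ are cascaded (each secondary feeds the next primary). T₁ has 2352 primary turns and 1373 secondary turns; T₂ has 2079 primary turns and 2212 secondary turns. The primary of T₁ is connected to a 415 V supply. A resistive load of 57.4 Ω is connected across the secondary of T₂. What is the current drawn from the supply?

I_supply ≈ 2.79 A

Secondary of T₁: V = 415.00 × 1373/2352 = 242.26 V.
Secondary of T₂: V = 242.26 × 2212/2079 = 257.76 V.
I_load = 257.76/57.4 = 4.4906 A, so P_out = 257.76 × 4.4906 = 1157.5 W.
All ideal ⇒ P_in = P_out, so I_supply = 1157.5/415 = 2.79 A.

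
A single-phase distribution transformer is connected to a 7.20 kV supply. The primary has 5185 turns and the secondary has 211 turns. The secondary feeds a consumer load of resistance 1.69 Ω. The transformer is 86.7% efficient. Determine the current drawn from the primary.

I_p ≈ 8.14 A

V_s = 7200 × 211/5185 = 293.00 V.
I_s = V_s/R = 293.00/1.69 = 173.37 A.
P_out = V_s I_s = 293.00 × 173.37 = 50798 W.
P_in = P_out/η = 50798/0.867 = 58590 W.
I_p = P_in/V_p = 58590/7200 = 8.14 A.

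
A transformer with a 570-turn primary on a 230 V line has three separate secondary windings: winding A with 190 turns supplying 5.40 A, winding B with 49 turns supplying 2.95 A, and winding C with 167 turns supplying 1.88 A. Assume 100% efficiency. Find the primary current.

I_p ≈ 2.60 A

V_A = 230 × 190/570 = 76.667 V; V_B = 230 × 49/570 = 19.772 V; V_C = 230 × 167/570 = 67.386 V.
P_out = V_A I_A + V_B I_B + V_C I_C = 76.667×5.40 + 19.772×2.95 + 67.386×1.88 = 414.00 + 58.327 + 126.69 = 599.01 W.
Ideal ⇒ P_in = P_out, so I_p = P_out/V_p = 599.01/230 = 2.60 A.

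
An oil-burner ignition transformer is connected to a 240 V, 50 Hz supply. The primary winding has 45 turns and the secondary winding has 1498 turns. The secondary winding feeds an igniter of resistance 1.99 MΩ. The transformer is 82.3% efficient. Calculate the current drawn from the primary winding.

I_p ≈ 0.162 A

V_s = 240 × 1498/45 = 7989.3 V.
I_s = V_s/R = 7989.3/(1.99×10^6) = 0.0040147 A.
P_out = V_s I_s = 7989.3 × 0.0040147 = 32.075 W.
P_in = P_out/η = 32.075/0.823 = 38.973 W.
I_p = P_in/V_p = 38.973/240 = 0.162 A.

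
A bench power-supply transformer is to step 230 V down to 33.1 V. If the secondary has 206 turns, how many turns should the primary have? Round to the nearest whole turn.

N_p/N_s = V_p/V_s, so N_p = 206 × 230/33.1 = 1431.4 ≈ 1431 turns.

N_p = 1431 turns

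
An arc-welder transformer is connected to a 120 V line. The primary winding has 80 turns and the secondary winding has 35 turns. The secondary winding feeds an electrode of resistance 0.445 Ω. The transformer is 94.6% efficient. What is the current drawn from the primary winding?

V_s = 120 × 35/80 = 52.500 V.
I_s = V_s/R = 52.500/0.445 = 117.98 A.
P_out = V_s I_s = 52.500 × 117.98 = 6193.8 W.
P_in = P_out/η = 6193.8/0.946 = 6547.4 W.
I_p = P_in/V_p = 6547.4/120 = 54.6 A.

I_p ≈ 54.6 A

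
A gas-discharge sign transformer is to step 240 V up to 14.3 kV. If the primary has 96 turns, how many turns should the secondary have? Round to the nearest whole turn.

N_s/N_p = V_s/V_p, so N_s = 96 × 14300/240 = 5720.0 ≈ 5720 turns.

N_s = 5720 turns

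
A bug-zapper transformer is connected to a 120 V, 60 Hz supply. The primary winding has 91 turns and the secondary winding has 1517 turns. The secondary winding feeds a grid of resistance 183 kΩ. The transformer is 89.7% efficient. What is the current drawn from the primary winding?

I_p ≈ 0.203 A

V_s = 120 × 1517/91 = 2000.4 V.
I_s = V_s/R = 2000.4/183000 = 0.010931 A.
P_out = V_s I_s = 2000.4 × 0.010931 = 21.868 W.
P_in = P_out/η = 21.868/0.897 = 24.379 W.
I_p = P_in/V_p = 24.379/120 = 0.203 A.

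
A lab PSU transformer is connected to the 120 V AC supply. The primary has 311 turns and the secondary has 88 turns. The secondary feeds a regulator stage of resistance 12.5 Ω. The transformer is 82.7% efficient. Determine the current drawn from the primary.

I_p ≈ 0.929 A

V_s = 120 × 88/311 = 33.955 V.
I_s = V_s/R = 33.955/12.5 = 2.7164 A.
P_out = V_s I_s = 33.955 × 2.7164 = 92.235 W.
P_in = P_out/η = 92.235/0.827 = 111.53 W.
I_p = P_in/V_p = 111.53/120 = 0.929 A.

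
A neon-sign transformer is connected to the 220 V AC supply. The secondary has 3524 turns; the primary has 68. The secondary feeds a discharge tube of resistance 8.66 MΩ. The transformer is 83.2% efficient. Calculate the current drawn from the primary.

V_s = 220 × 3524/68 = 11401 V.
I_s = V_s/R = 11401/(8.66×10^6) = 0.0013165 A.
P_out = V_s I_s = 11401 × 0.0013165 = 15.010 W.
P_in = P_out/η = 15.010/0.832 = 18.041 W.
I_p = P_in/V_p = 18.041/220 = 0.0820 A.

I_p ≈ 0.0820 A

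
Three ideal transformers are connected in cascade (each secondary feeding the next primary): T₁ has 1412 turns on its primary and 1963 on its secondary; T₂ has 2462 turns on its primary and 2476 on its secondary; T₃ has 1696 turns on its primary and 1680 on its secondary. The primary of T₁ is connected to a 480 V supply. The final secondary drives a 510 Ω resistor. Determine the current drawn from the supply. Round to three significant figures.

After T₁: V = 480.00 × 1963/1412 = 667.31 V.
After T₂: V = 667.31 × 2476/2462 = 671.10 V.
After T₃: V = 671.10 × 1680/1696 = 664.77 V.
I_load = 664.77/510 = 1.3035 A, so P_out = 664.77 × 1.3035 = 866.51 W.
All ideal ⇒ P_in = P_out, so I_supply = 866.51/480 = 1.81 A.

I_supply ≈ 1.81 A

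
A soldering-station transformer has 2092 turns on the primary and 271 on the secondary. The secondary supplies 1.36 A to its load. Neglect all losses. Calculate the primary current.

I_p ≈ 0.176 A

For an ideal transformer I_p/I_s = N_s/N_p, so I_p = 1.36 × 271/2092 = 0.176 A.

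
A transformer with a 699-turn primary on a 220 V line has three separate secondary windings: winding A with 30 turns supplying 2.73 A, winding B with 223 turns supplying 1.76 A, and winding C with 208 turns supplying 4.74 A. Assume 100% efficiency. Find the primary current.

I_p ≈ 2.09 A

V_A = 220 × 30/699 = 9.4421 V; V_B = 220 × 223/699 = 70.186 V; V_C = 220 × 208/699 = 65.465 V.
P_out = V_A I_A + V_B I_B + V_C I_C = 9.4421×2.73 + 70.186×1.76 + 65.465×4.74 = 25.777 + 123.53 + 310.30 = 459.61 W.
Ideal ⇒ P_in = P_out, so I_p = P_out/V_p = 459.61/220 = 2.09 A.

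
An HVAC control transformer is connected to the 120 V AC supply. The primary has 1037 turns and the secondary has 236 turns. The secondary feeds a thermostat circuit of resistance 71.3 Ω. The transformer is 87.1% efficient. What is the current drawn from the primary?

V_s = 120 × 236/1037 = 27.310 V.
I_s = V_s/R = 27.310/71.3 = 0.38302 A.
P_out = V_s I_s = 27.310 × 0.38302 = 10.460 W.
P_in = P_out/η = 10.460/0.871 = 12.009 W.
I_p = P_in/V_p = 12.009/120 = 0.100 A.

I_p ≈ 0.100 A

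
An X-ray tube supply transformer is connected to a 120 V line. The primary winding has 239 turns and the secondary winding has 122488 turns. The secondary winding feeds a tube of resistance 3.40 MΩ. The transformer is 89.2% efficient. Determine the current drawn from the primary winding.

I_p ≈ 10.4 A

V_s = 120 × 122488/239 = 61500 V.
I_s = V_s/R = 61500/(3.40×10^6) = 0.018088 A.
P_out = V_s I_s = 61500 × 0.018088 = 1112.4 W.
P_in = P_out/η = 1112.4/0.892 = 1247.1 W.
I_p = P_in/V_p = 1247.1/120 = 10.4 A.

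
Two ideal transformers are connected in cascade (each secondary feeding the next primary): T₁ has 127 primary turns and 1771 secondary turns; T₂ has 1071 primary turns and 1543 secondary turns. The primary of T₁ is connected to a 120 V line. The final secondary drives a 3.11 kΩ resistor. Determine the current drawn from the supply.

After T₁: V = 120.00 × 1771/127 = 1673.4 V.
After T₂: V = 1673.4 × 1543/1071 = 2410.9 V.
I_load = 2410.9/3110 = 0.77520 A, so P_out = 2410.9 × 0.77520 = 1868.9 W.
All ideal ⇒ P_in = P_out, so I_supply = 1868.9/120 = 15.6 A.

I_supply ≈ 15.6 A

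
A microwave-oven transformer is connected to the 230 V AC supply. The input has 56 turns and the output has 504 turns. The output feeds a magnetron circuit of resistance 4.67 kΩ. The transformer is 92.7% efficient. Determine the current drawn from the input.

V_out = 230 × 504/56 = 2070.0 V.
I_out = V_out/R = 2070.0/4670 = 0.44325 A.
P_out = V_out I_out = 2070.0 × 0.44325 = 917.54 W.
P_in = P_out/η = 917.54/0.927 = 989.79 W.
I_in = P_in/V_in = 989.79/230 = 4.30 A.

I_in ≈ 4.30 A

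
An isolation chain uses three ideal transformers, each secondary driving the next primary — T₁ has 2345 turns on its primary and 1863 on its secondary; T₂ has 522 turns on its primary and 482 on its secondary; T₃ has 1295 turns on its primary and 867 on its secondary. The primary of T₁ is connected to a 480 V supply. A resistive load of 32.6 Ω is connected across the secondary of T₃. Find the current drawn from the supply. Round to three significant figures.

I_supply ≈ 3.55 A

Secondary of T₁: V = 480.00 × 1863/2345 = 381.34 V.
Secondary of T₂: V = 381.34 × 482/522 = 352.12 V.
Secondary of T₃: V = 352.12 × 867/1295 = 235.74 V.
I_load = 235.74/32.6 = 7.2314 A, so P_out = 235.74 × 7.2314 = 1704.7 W.
All ideal ⇒ P_in = P_out, so I_supply = 1704.7/480 = 3.55 A.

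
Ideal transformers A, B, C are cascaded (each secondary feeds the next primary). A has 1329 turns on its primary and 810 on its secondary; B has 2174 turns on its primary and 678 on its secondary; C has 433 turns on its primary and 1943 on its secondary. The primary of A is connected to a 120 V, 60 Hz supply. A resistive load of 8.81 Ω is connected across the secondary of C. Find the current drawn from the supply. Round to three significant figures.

Secondary of A: V = 120.00 × 810/1329 = 73.138 V.
Secondary of B: V = 73.138 × 678/2174 = 22.809 V.
Secondary of C: V = 22.809 × 1943/433 = 102.35 V.
I_load = 102.35/8.81 = 11.618 A, so P_out = 102.35 × 11.618 = 1189.1 W.
All ideal ⇒ P_in = P_out, so I_supply = 1189.1/120 = 9.91 A.

I_supply ≈ 9.91 A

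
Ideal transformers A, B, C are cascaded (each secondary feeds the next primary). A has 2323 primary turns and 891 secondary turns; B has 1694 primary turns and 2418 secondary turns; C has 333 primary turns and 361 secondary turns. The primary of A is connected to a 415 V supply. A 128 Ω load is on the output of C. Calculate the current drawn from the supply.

After A: V = 415.00 × 891/2323 = 159.18 V.
After B: V = 159.18 × 2418/1694 = 227.21 V.
After C: V = 227.21 × 361/333 = 246.31 V.
I_load = 246.31/128 = 1.9243 A, so P_out = 246.31 × 1.9243 = 473.97 W.
All ideal ⇒ P_in = P_out, so I_supply = 473.97/415 = 1.14 A.

I_supply ≈ 1.14 A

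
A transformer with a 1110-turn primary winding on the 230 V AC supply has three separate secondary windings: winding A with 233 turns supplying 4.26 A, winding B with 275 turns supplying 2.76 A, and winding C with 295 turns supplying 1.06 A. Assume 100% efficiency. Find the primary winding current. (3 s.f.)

I_p ≈ 1.86 A

V_A = 230 × 233/1110 = 48.279 V; V_B = 230 × 275/1110 = 56.982 V; V_C = 230 × 295/1110 = 61.126 V.
P_out = V_A I_A + V_B I_B + V_C I_C = 48.279×4.26 + 56.982×2.76 + 61.126×1.06 = 205.67 + 157.27 + 64.794 = 427.73 W.
Ideal ⇒ P_in = P_out, so I_p = P_out/V_p = 427.73/230 = 1.86 A.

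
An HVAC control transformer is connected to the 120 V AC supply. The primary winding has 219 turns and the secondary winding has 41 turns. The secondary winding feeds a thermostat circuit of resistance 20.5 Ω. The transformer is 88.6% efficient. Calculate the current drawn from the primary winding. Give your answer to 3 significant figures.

I_p ≈ 0.232 A

V_s = 120 × 41/219 = 22.466 V.
I_s = V_s/R = 22.466/20.5 = 1.0959 A.
P_out = V_s I_s = 22.466 × 1.0959 = 24.620 W.
P_in = P_out/η = 24.620/0.886 = 27.788 W.
I_p = P_in/V_p = 27.788/120 = 0.232 A.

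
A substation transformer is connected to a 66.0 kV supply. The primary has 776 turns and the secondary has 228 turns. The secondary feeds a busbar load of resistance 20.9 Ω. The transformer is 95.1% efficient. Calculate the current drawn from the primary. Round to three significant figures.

V_s = 66000 × 228/776 = 19392 V.
I_s = V_s/R = 19392/20.9 = 927.84 A.
P_out = V_s I_s = 19392 × 927.84 = 1.7992×10^7 W.
P_in = P_out/η = 1.7992×10^7/0.951 = 1.8919×10^7 W.
I_p = P_in/V_p = 1.8919×10^7/66000 = 287 A.

I_p ≈ 287 A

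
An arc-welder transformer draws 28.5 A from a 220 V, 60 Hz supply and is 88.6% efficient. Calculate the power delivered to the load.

P_out ≈ 5560 W

P_in = V_p I_p = 220 × 28.5 = 6270.0 W.
P_out = η P_in = 0.886 × 6270.0 = 5560 W.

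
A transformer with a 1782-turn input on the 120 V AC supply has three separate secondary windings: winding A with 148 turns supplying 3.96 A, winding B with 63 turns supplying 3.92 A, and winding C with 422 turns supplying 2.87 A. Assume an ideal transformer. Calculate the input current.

V_A = 120 × 148/1782 = 9.9663 V; V_B = 120 × 63/1782 = 4.2424 V; V_C = 120 × 422/1782 = 28.418 V.
P_out = V_A I_A + V_B I_B + V_C I_C = 9.9663×3.96 + 4.2424×3.92 + 28.418×2.87 = 39.467 + 16.630 + 81.558 = 137.66 W.
Ideal ⇒ P_in = P_out, so I_in = P_out/V_in = 137.66/120 = 1.15 A.

I_in ≈ 1.15 A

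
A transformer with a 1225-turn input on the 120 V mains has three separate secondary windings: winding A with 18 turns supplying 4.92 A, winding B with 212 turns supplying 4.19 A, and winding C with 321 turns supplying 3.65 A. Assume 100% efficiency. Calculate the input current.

I_in ≈ 1.75 A

V_A = 120 × 18/1225 = 1.7633 V; V_B = 120 × 212/1225 = 20.767 V; V_C = 120 × 321/1225 = 31.445 V.
P_out = V_A I_A + V_B I_B + V_C I_C = 1.7633×4.92 + 20.767×4.19 + 31.445×3.65 = 8.6753 + 87.015 + 114.77 = 210.46 W.
Ideal ⇒ P_in = P_out, so I_in = P_out/V_in = 210.46/120 = 1.75 A.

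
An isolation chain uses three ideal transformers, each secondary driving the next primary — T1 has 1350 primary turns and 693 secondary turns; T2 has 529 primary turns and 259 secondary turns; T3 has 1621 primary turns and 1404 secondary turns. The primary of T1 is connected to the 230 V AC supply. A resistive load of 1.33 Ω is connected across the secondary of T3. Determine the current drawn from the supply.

I_supply ≈ 8.19 A

Secondary of T1: V = 230.00 × 693/1350 = 118.07 V.
Secondary of T2: V = 118.07 × 259/529 = 57.806 V.
Secondary of T3: V = 57.806 × 1404/1621 = 50.067 V.
I_load = 50.067/1.33 = 37.645 A, so P_out = 50.067 × 37.645 = 1884.8 W.
All ideal ⇒ P_in = P_out, so I_supply = 1884.8/230 = 8.19 A.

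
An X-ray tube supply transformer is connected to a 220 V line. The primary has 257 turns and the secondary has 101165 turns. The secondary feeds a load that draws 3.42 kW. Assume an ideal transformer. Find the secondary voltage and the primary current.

V_s ≈ 86600 V, I_p ≈ 15.5 A

V_s = V_p × N_s/N_p = 220 × 101165/257 = 86600 V.
I_s = P/V_s = 3420/86600 = 0.039492 A.
I_p = I_s × N_s/N_p = 0.039492 × 101165/257 = 15.5 A.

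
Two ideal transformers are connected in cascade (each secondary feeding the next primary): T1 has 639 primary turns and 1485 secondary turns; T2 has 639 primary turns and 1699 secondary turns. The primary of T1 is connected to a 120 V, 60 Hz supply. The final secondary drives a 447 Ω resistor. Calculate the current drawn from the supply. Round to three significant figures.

Secondary of T1: V = 120.00 × 1485/639 = 278.87 V.
Secondary of T2: V = 278.87 × 1699/639 = 741.48 V.
I_load = 741.48/447 = 1.6588 A, so P_out = 741.48 × 1.6588 = 1230.0 W.
All ideal ⇒ P_in = P_out, so I_supply = 1230.0/120 = 10.2 A.

I_supply ≈ 10.2 A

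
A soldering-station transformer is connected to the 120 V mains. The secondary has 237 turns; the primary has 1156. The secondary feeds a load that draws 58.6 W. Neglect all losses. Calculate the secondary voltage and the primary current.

V_s ≈ 24.6 V, I_p ≈ 0.488 A

V_s = V_p × N_s/N_p = 120 × 237/1156 = 24.602 V.
I_s = P/V_s = 58.6/24.602 = 2.3819 A.
I_p = I_s × N_s/N_p = 2.3819 × 237/1156 = 0.488 A.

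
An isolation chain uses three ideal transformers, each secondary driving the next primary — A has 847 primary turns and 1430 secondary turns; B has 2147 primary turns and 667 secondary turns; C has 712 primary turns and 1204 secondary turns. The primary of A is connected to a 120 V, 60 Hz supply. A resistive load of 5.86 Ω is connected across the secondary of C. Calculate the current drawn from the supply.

Secondary of A: V = 120.00 × 1430/847 = 202.60 V.
Secondary of B: V = 202.60 × 667/2147 = 62.940 V.
Secondary of C: V = 62.940 × 1204/712 = 106.43 V.
I_load = 106.43/5.86 = 18.163 A, so P_out = 106.43 × 18.163 = 1933.1 W.
All ideal ⇒ P_in = P_out, so I_supply = 1933.1/120 = 16.1 A.

I_supply ≈ 16.1 A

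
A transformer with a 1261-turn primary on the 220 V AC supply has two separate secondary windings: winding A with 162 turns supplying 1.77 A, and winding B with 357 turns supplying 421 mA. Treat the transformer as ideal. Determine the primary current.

V_A = 220 × 162/1261 = 28.263 V; V_B = 220 × 357/1261 = 62.284 V.
P_out = V_A I_A + V_B I_B = 28.263×1.77 + 62.284×0.421 = 50.026 + 26.222 = 76.248 W.
Ideal ⇒ P_in = P_out, so I_p = P_out/V_p = 76.248/220 = 0.347 A.

I_p ≈ 0.347 A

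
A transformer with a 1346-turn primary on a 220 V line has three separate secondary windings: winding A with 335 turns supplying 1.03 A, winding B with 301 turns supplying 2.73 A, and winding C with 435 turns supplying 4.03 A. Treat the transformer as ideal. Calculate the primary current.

I_p ≈ 2.17 A

V_A = 220 × 335/1346 = 54.755 V; V_B = 220 × 301/1346 = 49.198 V; V_C = 220 × 435/1346 = 71.100 V.
P_out = V_A I_A + V_B I_B + V_C I_C = 54.755×1.03 + 49.198×2.73 + 71.100×4.03 = 56.397 + 134.31 + 286.53 = 477.24 W.
Ideal ⇒ P_in = P_out, so I_p = P_out/V_p = 477.24/220 = 2.17 A.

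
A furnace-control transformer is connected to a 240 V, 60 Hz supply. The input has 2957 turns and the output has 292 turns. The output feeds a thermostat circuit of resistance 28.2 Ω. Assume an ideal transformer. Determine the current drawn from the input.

I_in ≈ 0.0830 A

V_out = V_in × N_out/N_in = 240 × 292/2957 = 23.700 V.
I_out = V_out/R = 23.700/28.2 = 0.84041 A.
For an ideal transformer I_in N_in = I_out N_out, so I_in = 0.84041 × 292/2957 = 0.0830 A.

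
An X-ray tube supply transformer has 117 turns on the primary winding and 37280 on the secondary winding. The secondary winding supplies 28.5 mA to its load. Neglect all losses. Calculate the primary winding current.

For an ideal transformer I_p/I_s = N_s/N_p, so I_p = 0.0285 × 37280/117 = 9.08 A.

I_p ≈ 9.08 A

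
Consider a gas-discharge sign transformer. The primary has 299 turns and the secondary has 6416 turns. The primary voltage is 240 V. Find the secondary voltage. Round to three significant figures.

V_s ≈ 5150 V

V_s/V_p = N_s/N_p, so V_s = 240 × 6416/299 = 5150 V.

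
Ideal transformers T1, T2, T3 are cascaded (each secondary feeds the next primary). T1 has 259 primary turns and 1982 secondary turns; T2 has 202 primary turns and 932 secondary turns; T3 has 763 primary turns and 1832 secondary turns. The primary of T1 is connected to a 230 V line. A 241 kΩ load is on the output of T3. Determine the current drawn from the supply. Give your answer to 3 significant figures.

I_supply ≈ 6.86 A

Secondary of T1: V = 230.00 × 1982/259 = 1760.1 V.
Secondary of T2: V = 1760.1 × 932/202 = 8120.8 V.
Secondary of T3: V = 8120.8 × 1832/763 = 19498 V.
I_load = 19498/241000 = 0.080906 A, so P_out = 19498 × 0.080906 = 1577.5 W.
All ideal ⇒ P_in = P_out, so I_supply = 1577.5/230 = 6.86 A.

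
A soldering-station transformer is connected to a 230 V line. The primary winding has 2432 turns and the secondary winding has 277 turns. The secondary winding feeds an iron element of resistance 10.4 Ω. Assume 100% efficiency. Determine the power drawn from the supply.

P ≈ 66.0 W

V_s = V_p × N_s/N_p = 230 × 277/2432 = 26.197 V.
I_s = V_s/R = 26.197/10.4 = 2.5189 A.
I_p = I_s × N_s/N_p = 2.5189 × 277/2432 = 0.28690 A.
P = V_p I_p = 230 × 0.28690 = 66.0 W.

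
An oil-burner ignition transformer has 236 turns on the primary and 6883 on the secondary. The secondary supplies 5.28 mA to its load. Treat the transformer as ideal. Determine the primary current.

For an ideal transformer I_p/I_s = N_s/N_p, so I_p = 0.00528 × 6883/236 = 0.154 A.

I_p ≈ 0.154 A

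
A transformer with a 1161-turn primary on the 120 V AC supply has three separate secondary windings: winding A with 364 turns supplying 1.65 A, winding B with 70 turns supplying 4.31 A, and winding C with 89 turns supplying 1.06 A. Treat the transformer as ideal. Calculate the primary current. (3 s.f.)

V_A = 120 × 364/1161 = 37.623 V; V_B = 120 × 70/1161 = 7.2351 V; V_C = 120 × 89/1161 = 9.1990 V.
P_out = V_A I_A + V_B I_B + V_C I_C = 37.623×1.65 + 7.2351×4.31 + 9.1990×1.06 = 62.078 + 31.183 + 9.7509 = 103.01 W.
Ideal ⇒ P_in = P_out, so I_p = P_out/V_p = 103.01/120 = 0.858 A.

I_p ≈ 0.858 A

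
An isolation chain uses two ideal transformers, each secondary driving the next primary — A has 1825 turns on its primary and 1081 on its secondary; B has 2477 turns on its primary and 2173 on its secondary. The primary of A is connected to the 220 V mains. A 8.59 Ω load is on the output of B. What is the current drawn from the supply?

After A: V = 220.00 × 1081/1825 = 130.31 V.
After B: V = 130.31 × 2173/2477 = 114.32 V.
I_load = 114.32/8.59 = 13.308 A, so P_out = 114.32 × 13.308 = 1521.4 W.
All ideal ⇒ P_in = P_out, so I_supply = 1521.4/220 = 6.92 A.

I_supply ≈ 6.92 A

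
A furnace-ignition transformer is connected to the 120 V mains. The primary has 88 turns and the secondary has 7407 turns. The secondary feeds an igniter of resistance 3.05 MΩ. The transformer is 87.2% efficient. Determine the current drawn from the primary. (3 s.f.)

I_p ≈ 0.320 A

V_s = 120 × 7407/88 = 10100 V.
I_s = V_s/R = 10100/(3.05×10^6) = 0.0033116 A.
P_out = V_s I_s = 10100 × 0.0033116 = 33.449 W.
P_in = P_out/η = 33.449/0.872 = 38.359 W.
I_p = P_in/V_p = 38.359/120 = 0.320 A.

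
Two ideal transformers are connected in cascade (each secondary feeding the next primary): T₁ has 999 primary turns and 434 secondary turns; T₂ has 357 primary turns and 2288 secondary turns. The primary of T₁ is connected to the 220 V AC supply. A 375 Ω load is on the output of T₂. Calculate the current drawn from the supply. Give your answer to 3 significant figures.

Secondary of T₁: V = 220.00 × 434/999 = 95.576 V.
Secondary of T₂: V = 95.576 × 2288/357 = 612.54 V.
I_load = 612.54/375 = 1.6334 A, so P_out = 612.54 × 1.6334 = 1000.5 W.
All ideal ⇒ P_in = P_out, so I_supply = 1000.5/220 = 4.55 A.

I_supply ≈ 4.55 A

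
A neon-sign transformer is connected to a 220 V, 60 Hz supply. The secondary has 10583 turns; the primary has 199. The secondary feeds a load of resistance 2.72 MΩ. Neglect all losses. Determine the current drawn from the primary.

I_p ≈ 0.229 A

V_s = V_p × N_s/N_p = 220 × 10583/199 = 11700 V.
I_s = V_s/R = 11700/(2.72×10^6) = 0.0043014 A.
For an ideal transformer I_p N_p = I_s N_s, so I_p = 0.0043014 × 10583/199 = 0.229 A.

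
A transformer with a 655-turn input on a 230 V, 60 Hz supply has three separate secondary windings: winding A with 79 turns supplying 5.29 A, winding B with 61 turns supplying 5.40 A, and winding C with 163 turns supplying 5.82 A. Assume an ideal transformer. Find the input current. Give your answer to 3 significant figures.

V_A = 230 × 79/655 = 27.740 V; V_B = 230 × 61/655 = 21.420 V; V_C = 230 × 163/655 = 57.237 V.
P_out = V_A I_A + V_B I_B + V_C I_C = 27.740×5.29 + 21.420×5.40 + 57.237×5.82 = 146.75 + 115.67 + 333.12 = 595.53 W.
Ideal ⇒ P_in = P_out, so I_in = P_out/V_in = 595.53/230 = 2.59 A.

I_in ≈ 2.59 A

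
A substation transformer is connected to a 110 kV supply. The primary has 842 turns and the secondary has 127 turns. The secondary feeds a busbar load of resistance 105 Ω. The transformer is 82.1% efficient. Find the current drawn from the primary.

V_s = 110000 × 127/842 = 16591 V.
I_s = V_s/R = 16591/105 = 158.01 A.
P_out = V_s I_s = 16591 × 158.01 = 2.6217×10^6 W.
P_in = P_out/η = 2.6217×10^6/0.821 = 3.1933×10^6 W.
I_p = P_in/V_p = 3.1933×10^6/110000 = 29.0 A.

I_p ≈ 29.0 A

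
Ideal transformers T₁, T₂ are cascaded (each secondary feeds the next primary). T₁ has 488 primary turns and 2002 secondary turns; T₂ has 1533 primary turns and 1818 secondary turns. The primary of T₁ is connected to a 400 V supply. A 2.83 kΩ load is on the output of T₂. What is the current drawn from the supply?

I_supply ≈ 3.35 A

After T₁: V = 400.00 × 2002/488 = 1641.0 V.
After T₂: V = 1641.0 × 1818/1533 = 1946.1 V.
I_load = 1946.1/2830 = 0.68765 A, so P_out = 1946.1 × 0.68765 = 1338.2 W.
All ideal ⇒ P_in = P_out, so I_supply = 1338.2/400 = 3.35 A.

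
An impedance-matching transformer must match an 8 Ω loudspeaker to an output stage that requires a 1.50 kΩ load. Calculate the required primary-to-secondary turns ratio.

N_p/N_s ≈ 13.7

Z_p/Z_s = (N_p/N_s)², so N_p/N_s = √(1500/8) = √188 = 13.7.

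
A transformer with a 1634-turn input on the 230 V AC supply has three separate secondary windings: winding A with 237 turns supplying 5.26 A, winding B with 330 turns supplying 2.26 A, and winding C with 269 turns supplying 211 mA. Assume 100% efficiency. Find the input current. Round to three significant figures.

I_in ≈ 1.25 A

V_A = 230 × 237/1634 = 33.360 V; V_B = 230 × 330/1634 = 46.450 V; V_C = 230 × 269/1634 = 37.864 V.
P_out = V_A I_A + V_B I_B + V_C I_C = 33.360×5.26 + 46.450×2.26 + 37.864×0.211 = 175.47 + 104.98 + 7.9893 = 288.44 W.
Ideal ⇒ P_in = P_out, so I_in = P_out/V_in = 288.44/230 = 1.25 A.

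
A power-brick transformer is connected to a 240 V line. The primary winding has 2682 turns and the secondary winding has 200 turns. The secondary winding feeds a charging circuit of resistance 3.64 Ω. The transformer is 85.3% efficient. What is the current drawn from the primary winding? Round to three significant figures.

I_p ≈ 0.430 A

V_s = 240 × 200/2682 = 17.897 V.
I_s = V_s/R = 17.897/3.64 = 4.9168 A.
P_out = V_s I_s = 17.897 × 4.9168 = 87.996 W.
P_in = P_out/η = 87.996/0.853 = 103.16 W.
I_p = P_in/V_p = 103.16/240 = 0.430 A.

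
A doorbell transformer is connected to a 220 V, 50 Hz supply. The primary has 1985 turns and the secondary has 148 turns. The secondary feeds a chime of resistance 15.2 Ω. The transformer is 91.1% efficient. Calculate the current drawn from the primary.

V_s = 220 × 148/1985 = 16.403 V.
I_s = V_s/R = 16.403/15.2 = 1.0791 A.
P_out = V_s I_s = 16.403 × 1.0791 = 17.701 W.
P_in = P_out/η = 17.701/0.911 = 19.431 W.
I_p = P_in/V_p = 19.431/220 = 0.0883 A.

I_p ≈ 0.0883 A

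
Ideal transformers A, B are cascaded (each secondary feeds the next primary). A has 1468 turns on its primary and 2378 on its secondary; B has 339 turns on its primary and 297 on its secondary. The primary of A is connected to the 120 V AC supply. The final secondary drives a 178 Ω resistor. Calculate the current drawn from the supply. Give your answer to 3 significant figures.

After A: V = 120.00 × 2378/1468 = 194.39 V.
After B: V = 194.39 × 297/339 = 170.30 V.
I_load = 170.30/178 = 0.95676 A, so P_out = 170.30 × 0.95676 = 162.94 W.
All ideal ⇒ P_in = P_out, so I_supply = 162.94/120 = 1.36 A.

I_supply ≈ 1.36 A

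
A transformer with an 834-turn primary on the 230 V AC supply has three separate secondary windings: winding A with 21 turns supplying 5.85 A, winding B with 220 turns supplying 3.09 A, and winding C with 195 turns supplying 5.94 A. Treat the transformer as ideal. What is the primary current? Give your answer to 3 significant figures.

V_A = 230 × 21/834 = 5.7914 V; V_B = 230 × 220/834 = 60.671 V; V_C = 230 × 195/834 = 53.777 V.
P_out = V_A I_A + V_B I_B + V_C I_C = 5.7914×5.85 + 60.671×3.09 + 53.777×5.94 = 33.879 + 187.47 + 319.44 = 540.79 W.
Ideal ⇒ P_in = P_out, so I_p = P_out/V_p = 540.79/230 = 2.35 A.

I_p ≈ 2.35 A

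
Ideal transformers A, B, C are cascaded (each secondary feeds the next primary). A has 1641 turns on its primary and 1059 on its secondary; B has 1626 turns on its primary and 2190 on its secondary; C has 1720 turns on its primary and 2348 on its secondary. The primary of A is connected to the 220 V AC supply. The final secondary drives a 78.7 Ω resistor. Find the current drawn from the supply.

I_supply ≈ 3.94 A

Secondary of A: V = 220.00 × 1059/1641 = 141.97 V.
Secondary of B: V = 141.97 × 2190/1626 = 191.22 V.
Secondary of C: V = 191.22 × 2348/1720 = 261.04 V.
I_load = 261.04/78.7 = 3.3169 A, so P_out = 261.04 × 3.3169 = 865.83 W.
All ideal ⇒ P_in = P_out, so I_supply = 865.83/220 = 3.94 A.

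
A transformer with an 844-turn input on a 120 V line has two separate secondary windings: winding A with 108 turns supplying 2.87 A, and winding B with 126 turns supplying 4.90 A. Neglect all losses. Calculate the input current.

V_A = 120 × 108/844 = 15.355 V; V_B = 120 × 126/844 = 17.915 V.
P_out = V_A I_A + V_B I_B = 15.355×2.87 + 17.915×4.90 = 44.070 + 87.782 = 131.85 W.
Ideal ⇒ P_in = P_out, so I_in = P_out/V_in = 131.85/120 = 1.10 A.

I_in ≈ 1.10 A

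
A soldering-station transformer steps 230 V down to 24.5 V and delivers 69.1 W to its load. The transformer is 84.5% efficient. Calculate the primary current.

P_in = P_out/η = 69.1/0.845 = 81.775 W.
I_p = P_in/V_p = 81.775/230 = 0.356 A.

I_p ≈ 0.356 A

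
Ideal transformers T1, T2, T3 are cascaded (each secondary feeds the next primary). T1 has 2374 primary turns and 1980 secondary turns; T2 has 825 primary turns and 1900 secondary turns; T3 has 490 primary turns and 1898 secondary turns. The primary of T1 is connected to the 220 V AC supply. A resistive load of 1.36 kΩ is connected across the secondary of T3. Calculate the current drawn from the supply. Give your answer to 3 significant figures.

Secondary of T1: V = 220.00 × 1980/2374 = 183.49 V.
Secondary of T2: V = 183.49 × 1900/825 = 422.58 V.
Secondary of T3: V = 422.58 × 1898/490 = 1636.8 V.
I_load = 1636.8/1360 = 1.2036 A, so P_out = 1636.8 × 1.2036 = 1970.0 W.
All ideal ⇒ P_in = P_out, so I_supply = 1970.0/220 = 8.95 A.

I_supply ≈ 8.95 A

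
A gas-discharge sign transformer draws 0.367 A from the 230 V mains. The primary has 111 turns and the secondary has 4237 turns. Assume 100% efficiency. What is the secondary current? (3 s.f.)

I_s ≈ 0.00961 A

I_s/I_p = N_p/N_s, so I_s = 0.367 × 111/4237 = 0.00961 A.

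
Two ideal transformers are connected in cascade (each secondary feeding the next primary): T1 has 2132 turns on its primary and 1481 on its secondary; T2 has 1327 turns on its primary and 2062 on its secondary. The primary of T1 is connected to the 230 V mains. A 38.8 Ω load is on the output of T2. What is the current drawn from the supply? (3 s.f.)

I_supply ≈ 6.91 A

After T1: V = 230.00 × 1481/2132 = 159.77 V.
After T2: V = 159.77 × 2062/1327 = 248.26 V.
I_load = 248.26/38.8 = 6.3986 A, so P_out = 248.26 × 6.3986 = 1588.5 W.
All ideal ⇒ P_in = P_out, so I_supply = 1588.5/230 = 6.91 A.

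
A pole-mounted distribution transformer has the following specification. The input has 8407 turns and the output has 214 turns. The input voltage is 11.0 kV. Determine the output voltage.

V_out ≈ 280 V

V_out/V_in = N_out/N_in, so V_out = 11000 × 214/8407 = 280 V.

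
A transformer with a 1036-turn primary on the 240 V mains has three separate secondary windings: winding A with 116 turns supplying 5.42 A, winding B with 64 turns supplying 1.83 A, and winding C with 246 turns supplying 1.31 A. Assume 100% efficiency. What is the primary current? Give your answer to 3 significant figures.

I_p ≈ 1.03 A

V_A = 240 × 116/1036 = 26.873 V; V_B = 240 × 64/1036 = 14.826 V; V_C = 240 × 246/1036 = 56.988 V.
P_out = V_A I_A + V_B I_B + V_C I_C = 26.873×5.42 + 14.826×1.83 + 56.988×1.31 = 145.65 + 27.132 + 74.655 = 247.44 W.
Ideal ⇒ P_in = P_out, so I_p = P_out/V_p = 247.44/240 = 1.03 A.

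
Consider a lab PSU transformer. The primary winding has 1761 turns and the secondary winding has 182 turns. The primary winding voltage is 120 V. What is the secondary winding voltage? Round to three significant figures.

V_s ≈ 12.4 V

V_s/V_p = N_s/N_p, so V_s = 120 × 182/1761 = 12.4 V.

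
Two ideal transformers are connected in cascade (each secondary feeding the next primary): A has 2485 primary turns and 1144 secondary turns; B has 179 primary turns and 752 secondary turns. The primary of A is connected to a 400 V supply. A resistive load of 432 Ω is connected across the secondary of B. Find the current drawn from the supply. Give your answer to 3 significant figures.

I_supply ≈ 3.46 A

Secondary of A: V = 400.00 × 1144/2485 = 184.14 V.
Secondary of B: V = 184.14 × 752/179 = 773.61 V.
I_load = 773.61/432 = 1.7908 A, so P_out = 773.61 × 1.7908 = 1385.4 W.
All ideal ⇒ P_in = P_out, so I_supply = 1385.4/400 = 3.46 A.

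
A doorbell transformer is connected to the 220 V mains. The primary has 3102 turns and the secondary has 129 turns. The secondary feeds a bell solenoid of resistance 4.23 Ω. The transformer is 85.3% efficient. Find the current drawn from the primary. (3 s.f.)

V_s = 220 × 129/3102 = 9.1489 V.
I_s = V_s/R = 9.1489/4.23 = 2.1629 A.
P_out = V_s I_s = 9.1489 × 2.1629 = 19.788 W.
P_in = P_out/η = 19.788/0.853 = 23.198 W.
I_p = P_in/V_p = 23.198/220 = 0.105 A.

I_p ≈ 0.105 A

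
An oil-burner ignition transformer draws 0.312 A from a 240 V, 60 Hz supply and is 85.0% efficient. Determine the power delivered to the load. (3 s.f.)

P_in = V_p I_p = 240 × 0.312 = 74.880 W.
P_out = η P_in = 0.850 × 74.880 = 63.6 W.

P_out ≈ 63.6 W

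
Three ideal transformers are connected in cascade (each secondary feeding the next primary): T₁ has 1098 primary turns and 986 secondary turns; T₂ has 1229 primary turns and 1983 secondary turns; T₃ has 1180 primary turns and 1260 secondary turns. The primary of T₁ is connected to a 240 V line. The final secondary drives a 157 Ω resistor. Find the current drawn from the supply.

Secondary of T₁: V = 240.00 × 986/1098 = 215.52 V.
Secondary of T₂: V = 215.52 × 1983/1229 = 347.74 V.
Secondary of T₃: V = 347.74 × 1260/1180 = 371.32 V.
I_load = 371.32/157 = 2.3651 A, so P_out = 371.32 × 2.3651 = 878.19 W.
All ideal ⇒ P_in = P_out, so I_supply = 878.19/240 = 3.66 A.

I_supply ≈ 3.66 A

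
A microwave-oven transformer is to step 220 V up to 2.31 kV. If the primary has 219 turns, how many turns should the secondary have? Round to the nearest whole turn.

N_s/N_p = V_s/V_p, so N_s = 219 × 2310/220 = 2299.5 ≈ 2300 turns.

N_s = 2300 turns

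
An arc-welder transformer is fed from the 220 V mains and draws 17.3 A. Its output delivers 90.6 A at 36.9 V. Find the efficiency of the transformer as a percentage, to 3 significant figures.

η ≈ 87.8%

P_in = 220 × 17.3 = 3806.00 W.
P_out = 36.9 × 90.6 = 3343.14 W.
η = P_out/P_in = 3343.14/3806.00 = 0.878.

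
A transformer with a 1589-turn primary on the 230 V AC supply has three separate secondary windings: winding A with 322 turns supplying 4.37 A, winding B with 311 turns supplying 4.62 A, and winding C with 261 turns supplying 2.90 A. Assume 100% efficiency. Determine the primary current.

V_A = 230 × 322/1589 = 46.608 V; V_B = 230 × 311/1589 = 45.016 V; V_C = 230 × 261/1589 = 37.778 V.
P_out = V_A I_A + V_B I_B + V_C I_C = 46.608×4.37 + 45.016×4.62 + 37.778×2.90 = 203.68 + 207.97 + 109.56 = 521.21 W.
Ideal ⇒ P_in = P_out, so I_p = P_out/V_p = 521.21/230 = 2.27 A.

I_p ≈ 2.27 A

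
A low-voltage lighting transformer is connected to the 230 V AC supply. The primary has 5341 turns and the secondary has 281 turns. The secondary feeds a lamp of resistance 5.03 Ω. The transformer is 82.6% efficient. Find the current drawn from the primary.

V_s = 230 × 281/5341 = 12.101 V.
I_s = V_s/R = 12.101/5.03 = 2.4057 A.
P_out = V_s I_s = 12.101 × 2.4057 = 29.111 W.
P_in = P_out/η = 29.111/0.826 = 35.243 W.
I_p = P_in/V_p = 35.243/230 = 0.153 A.

I_p ≈ 0.153 A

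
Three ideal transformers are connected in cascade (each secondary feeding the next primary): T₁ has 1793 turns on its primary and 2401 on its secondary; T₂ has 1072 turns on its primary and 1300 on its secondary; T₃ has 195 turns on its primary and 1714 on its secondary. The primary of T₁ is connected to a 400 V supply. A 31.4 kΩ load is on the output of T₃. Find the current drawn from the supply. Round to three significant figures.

Secondary of T₁: V = 400.00 × 2401/1793 = 535.64 V.
Secondary of T₂: V = 535.64 × 1300/1072 = 649.56 V.
Secondary of T₃: V = 649.56 × 1714/195 = 5709.5 V.
I_load = 5709.5/31400 = 0.18183 A, so P_out = 5709.5 × 0.18183 = 1038.2 W.
All ideal ⇒ P_in = P_out, so I_supply = 1038.2/400 = 2.60 A.

I_supply ≈ 2.60 A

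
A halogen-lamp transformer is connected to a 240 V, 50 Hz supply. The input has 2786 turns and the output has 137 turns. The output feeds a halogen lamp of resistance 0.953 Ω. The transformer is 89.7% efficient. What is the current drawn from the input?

I_in ≈ 0.679 A

V_out = 240 × 137/2786 = 11.802 V.
I_out = V_out/R = 11.802/0.953 = 12.384 A.
P_out = V_out I_out = 11.802 × 12.384 = 146.15 W.
P_in = P_out/η = 146.15/0.897 = 162.94 W.
I_in = P_in/V_in = 162.94/240 = 0.679 A.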